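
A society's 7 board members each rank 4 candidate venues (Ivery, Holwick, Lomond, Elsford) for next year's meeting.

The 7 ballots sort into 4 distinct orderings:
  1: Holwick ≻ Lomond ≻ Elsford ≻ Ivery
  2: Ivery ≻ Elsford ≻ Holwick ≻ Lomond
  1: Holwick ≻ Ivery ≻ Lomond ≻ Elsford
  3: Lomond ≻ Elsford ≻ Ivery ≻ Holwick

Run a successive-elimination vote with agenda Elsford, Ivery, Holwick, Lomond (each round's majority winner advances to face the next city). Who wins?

Lomond

Round 1: Elsford vs Ivery — 4–3, Elsford advances.
Round 2: Elsford vs Holwick — 5–2, Elsford advances.
Round 3: Elsford vs Lomond — 2–5, Lomond advances.
Lomond survives the agenda.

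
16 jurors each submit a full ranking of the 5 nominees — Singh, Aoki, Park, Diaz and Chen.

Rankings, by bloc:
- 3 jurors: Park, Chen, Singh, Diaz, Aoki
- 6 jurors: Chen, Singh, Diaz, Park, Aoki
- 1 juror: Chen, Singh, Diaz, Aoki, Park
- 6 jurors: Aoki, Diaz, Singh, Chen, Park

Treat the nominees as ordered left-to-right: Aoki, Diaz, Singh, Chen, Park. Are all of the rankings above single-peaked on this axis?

yes

Axis positions: Aoki=1, Diaz=2, Singh=3, Chen=4, Park=5.
Bloc 1 (peak Park at position 5): ranking walks positions 5-4-3-2-1, expanding outward from the peak — single-peaked.
Bloc 2 (peak Chen at position 4): ranking walks positions 4-3-2-5-1, expanding outward from the peak — single-peaked.
Bloc 3 (peak Chen at position 4): ranking walks positions 4-3-2-1-5, expanding outward from the peak — single-peaked.
Bloc 4 (peak Aoki at position 1): ranking walks positions 1-2-3-4-5, expanding outward from the peak — single-peaked.
Every ranking is single-peaked on this axis.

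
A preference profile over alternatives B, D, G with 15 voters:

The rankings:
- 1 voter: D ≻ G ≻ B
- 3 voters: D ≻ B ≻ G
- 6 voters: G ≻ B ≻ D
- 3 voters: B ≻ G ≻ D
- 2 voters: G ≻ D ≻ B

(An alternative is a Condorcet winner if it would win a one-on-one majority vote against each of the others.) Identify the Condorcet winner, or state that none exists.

G

Pairwise majorities:
B vs D: 9 to 6, B.
B vs G: 6 to 9, G.
D–G: G 11–4.
G beats each of B, D — G is the Condorcet winner.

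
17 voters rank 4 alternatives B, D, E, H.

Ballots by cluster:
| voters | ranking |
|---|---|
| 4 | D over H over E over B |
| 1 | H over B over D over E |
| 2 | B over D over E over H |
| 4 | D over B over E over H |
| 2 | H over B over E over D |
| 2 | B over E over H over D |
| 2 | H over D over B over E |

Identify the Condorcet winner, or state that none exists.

Check each pair by majority over 17 ballots:
B vs D: D wins 10–7.
B vs E: B is ranked higher on 1+2+4+2+2+2 = 13 ballots, E on 4. B wins 13–4.
B vs H: B preferred on 2+4+2 = 8 ballots; H wins 9–8.
D vs E: D, 13–4.
D vs H: 10 to 7, D.
E vs H: H, 9–8.
D beats each of B, E, H — D is the Condorcet winner.

D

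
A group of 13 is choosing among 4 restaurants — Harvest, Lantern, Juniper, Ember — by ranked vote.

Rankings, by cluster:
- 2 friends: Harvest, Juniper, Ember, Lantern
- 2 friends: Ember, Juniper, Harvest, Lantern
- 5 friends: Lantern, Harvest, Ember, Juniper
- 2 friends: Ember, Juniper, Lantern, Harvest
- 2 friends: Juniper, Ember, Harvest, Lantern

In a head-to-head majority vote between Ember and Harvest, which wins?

Harvest

Ballots ranking Ember above Harvest: 2 + 2 + 2 = 6.
Ballots ranking Harvest above Ember: 13 − 6 = 7.
Harvest wins the head-to-head 7–6.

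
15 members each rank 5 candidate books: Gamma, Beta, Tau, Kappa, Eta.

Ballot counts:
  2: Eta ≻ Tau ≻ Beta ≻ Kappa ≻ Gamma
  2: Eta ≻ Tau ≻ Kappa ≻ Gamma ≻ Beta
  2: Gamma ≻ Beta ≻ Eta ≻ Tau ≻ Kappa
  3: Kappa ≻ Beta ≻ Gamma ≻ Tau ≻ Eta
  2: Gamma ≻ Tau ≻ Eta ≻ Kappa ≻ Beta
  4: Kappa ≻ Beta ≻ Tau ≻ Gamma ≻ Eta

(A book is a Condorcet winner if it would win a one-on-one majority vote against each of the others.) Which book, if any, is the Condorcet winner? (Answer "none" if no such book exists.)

none

Check each pair by majority over 15 ballots:
Gamma–Beta: Beta 9–6.
Gamma–Tau: Tau 8–7.
Gamma–Kappa: Kappa 11–4.
Gamma vs Eta: Gamma, 11–4.
Beta vs Tau: Beta, 9–6.
Beta vs Kappa: Kappa, 11–4.
Beta vs Eta: Beta, 9–6.
Tau–Kappa: Tau 8–7.
Tau–Eta: Tau 9–6.
Kappa vs Eta: Eta, 8–7.
No book is unbeaten: Gamma loses to Beta; Beta loses to Kappa; Tau loses to Beta; Kappa loses to Tau; Eta loses to Gamma. In particular Gamma → Eta → Kappa → Gamma is a majority cycle — no Condorcet winner exists.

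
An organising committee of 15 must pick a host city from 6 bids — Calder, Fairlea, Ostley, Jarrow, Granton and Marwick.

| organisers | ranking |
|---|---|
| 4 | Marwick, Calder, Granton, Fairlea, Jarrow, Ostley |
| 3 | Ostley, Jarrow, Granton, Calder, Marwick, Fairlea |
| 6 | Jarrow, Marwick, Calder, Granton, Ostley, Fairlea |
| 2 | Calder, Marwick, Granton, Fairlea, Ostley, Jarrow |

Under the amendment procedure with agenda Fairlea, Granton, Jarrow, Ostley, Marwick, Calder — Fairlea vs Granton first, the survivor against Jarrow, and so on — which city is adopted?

Round 1: Fairlea vs Granton — 0–15, Granton advances.
Round 2: Granton vs Jarrow — 6–9, Jarrow advances.
Round 3: Jarrow vs Ostley — 10–5, Jarrow advances.
Round 4: Jarrow vs Marwick — 9–6, Jarrow advances.
Round 5: Jarrow vs Calder — 9–6, Jarrow advances.
Jarrow survives the agenda.

Jarrow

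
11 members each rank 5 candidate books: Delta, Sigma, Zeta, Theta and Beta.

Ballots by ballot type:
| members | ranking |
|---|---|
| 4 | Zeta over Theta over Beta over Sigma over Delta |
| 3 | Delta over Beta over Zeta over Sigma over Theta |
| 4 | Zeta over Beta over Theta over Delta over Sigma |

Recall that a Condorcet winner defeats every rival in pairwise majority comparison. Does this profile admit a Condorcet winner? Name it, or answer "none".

Check each pair by majority over 11 ballots:
Delta vs Sigma: Delta preferred on 3+4 = 7 ballots; Delta wins 7–4.
Delta vs Zeta: 3 for Delta, 8 for Zeta — Zeta by 8–3.
Delta vs Theta: Delta preferred on 3 ballots; Theta wins 8–3.
Delta vs Beta: 3 to 8, Beta.
Sigma vs Zeta: 0 for Sigma, 11 for Zeta — Zeta by 11–0.
Sigma vs Theta: Sigma is ranked higher on 3 ballots, Theta on 8. Theta wins 8–3.
Sigma vs Beta: 0 to 11, Beta.
Zeta vs Theta: Zeta is ranked higher on 4+3+4 = 11 ballots, Theta on 0. Zeta wins 11–0.
Zeta vs Beta: 8 to 3, Zeta.
Theta vs Beta: Theta is ranked higher on 4 ballots, Beta on 7. Beta wins 7–4.
Only Zeta has no losses; Zeta is the Condorcet winner.

Zeta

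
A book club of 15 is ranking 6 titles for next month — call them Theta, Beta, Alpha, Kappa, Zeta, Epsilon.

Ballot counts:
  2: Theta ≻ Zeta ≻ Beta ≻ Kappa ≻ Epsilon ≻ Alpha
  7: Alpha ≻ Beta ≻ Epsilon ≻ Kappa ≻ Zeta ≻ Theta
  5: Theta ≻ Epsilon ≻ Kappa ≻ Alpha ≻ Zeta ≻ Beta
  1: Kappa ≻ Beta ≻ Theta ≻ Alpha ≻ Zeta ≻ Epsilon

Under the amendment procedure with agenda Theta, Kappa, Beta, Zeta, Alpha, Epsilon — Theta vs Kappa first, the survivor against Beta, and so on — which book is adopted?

Alpha

Round 1: Theta vs Kappa — 7–8, Kappa advances.
Round 2: Kappa vs Beta — 6–9, Beta advances.
Round 3: Beta vs Zeta — 8–7, Beta advances.
Round 4: Beta vs Alpha — 3–12, Alpha advances.
Round 5: Alpha vs Epsilon — 8–7, Alpha advances.
The agenda winner is Alpha.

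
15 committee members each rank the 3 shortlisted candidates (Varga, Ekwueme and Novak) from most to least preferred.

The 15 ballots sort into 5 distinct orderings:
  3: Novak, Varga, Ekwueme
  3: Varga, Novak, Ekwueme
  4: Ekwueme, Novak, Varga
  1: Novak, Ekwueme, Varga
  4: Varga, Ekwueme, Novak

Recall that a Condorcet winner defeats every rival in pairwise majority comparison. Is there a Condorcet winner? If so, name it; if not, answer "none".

Pairwise majorities:
Varga vs Ekwueme: Varga, 10–5.
Varga–Novak: Novak 8–7.
Ekwueme vs Novak: Ekwueme, 8–7.
No candidate is unbeaten: Varga loses to Novak; Ekwueme loses to Varga; Novak loses to Ekwueme. In particular Varga beats Ekwueme beats Novak beats Varga is a majority cycle — no Condorcet winner exists.

none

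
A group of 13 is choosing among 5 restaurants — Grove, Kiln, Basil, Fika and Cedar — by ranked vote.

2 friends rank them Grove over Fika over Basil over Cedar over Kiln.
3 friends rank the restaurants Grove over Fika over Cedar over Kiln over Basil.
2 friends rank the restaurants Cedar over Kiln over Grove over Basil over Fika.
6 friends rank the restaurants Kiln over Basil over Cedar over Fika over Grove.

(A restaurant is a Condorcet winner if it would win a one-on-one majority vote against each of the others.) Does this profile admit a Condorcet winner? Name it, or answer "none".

Check each pair by majority over 13 ballots:
Grove vs Kiln: Grove is ranked higher on 2+3 = 5 ballots, Kiln on 8. Kiln wins 8–5.
Grove vs Basil: Grove wins 7–6.
Grove–Fika: Grove 7–6.
Grove vs Cedar: 2+3 = 5 for Grove, 8 for Cedar — Cedar by 8–5.
Kiln vs Basil: Kiln, 11–2.
Kiln vs Fika: Kiln wins 8–5.
Kiln vs Cedar: Cedar wins 7–6.
Basil vs Fika: Basil, 8–5.
Basil vs Cedar: Basil, 8–5.
Fika vs Cedar: 2+3 = 5 for Fika, 8 for Cedar — Cedar by 8–5.
Each restaurant drops at least one matchup (Grove loses to Kiln; Kiln loses to Cedar; Basil loses to Grove; Fika loses to Grove; Cedar loses to Basil); the cycle Grove → Basil → Cedar → Grove rules out a Condorcet winner.

none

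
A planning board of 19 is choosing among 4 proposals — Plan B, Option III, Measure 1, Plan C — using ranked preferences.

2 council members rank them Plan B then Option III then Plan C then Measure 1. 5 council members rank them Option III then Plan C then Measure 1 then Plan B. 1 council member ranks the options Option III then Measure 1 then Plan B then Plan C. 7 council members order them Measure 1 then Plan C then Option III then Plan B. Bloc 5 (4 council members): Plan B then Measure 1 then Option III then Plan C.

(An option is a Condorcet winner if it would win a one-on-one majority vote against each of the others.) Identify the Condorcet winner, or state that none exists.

Check each pair by majority over 19 ballots:
Plan B vs Option III: Plan B is ranked higher on 2+4 = 6 ballots, Option III on 13. Option III wins 13–6.
Plan B vs Measure 1: 6 to 13, Measure 1.
Plan B vs Plan C: Plan B preferred on 2+1+4 = 7 ballots; Plan C wins 12–7.
Option III vs Measure 1: 2+5+1 = 8 for Option III, 11 for Measure 1 — Measure 1 by 11–8.
Option III vs Plan C: Option III preferred on 2+5+1+4 = 12 ballots; Option III wins 12–7.
Measure 1 vs Plan C: Measure 1 is ranked higher on 1+7+4 = 12 ballots, Plan C on 7. Measure 1 wins 12–7.
Measure 1 defeats every rival head-to-head and is the Condorcet winner.

Measure 1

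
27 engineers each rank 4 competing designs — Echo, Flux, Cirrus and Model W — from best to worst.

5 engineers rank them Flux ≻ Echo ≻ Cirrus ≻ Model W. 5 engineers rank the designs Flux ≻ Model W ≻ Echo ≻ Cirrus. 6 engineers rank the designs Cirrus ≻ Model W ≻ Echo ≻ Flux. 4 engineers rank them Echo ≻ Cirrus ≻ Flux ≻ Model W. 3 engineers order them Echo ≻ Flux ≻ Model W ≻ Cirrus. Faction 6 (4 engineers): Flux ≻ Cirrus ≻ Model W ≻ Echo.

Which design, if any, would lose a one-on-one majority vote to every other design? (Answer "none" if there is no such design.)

none

Head-to-head results (27 engineers):
Echo vs Flux: 13 to 14, Flux.
Echo vs Cirrus: Echo wins 17–10.
Echo–Model W: Model W 15–12.
Flux vs Cirrus: 5+5+3+4 = 17 for Flux, 10 for Cirrus — Flux by 17–10.
Flux vs Model W: Flux preferred on 5+5+4+3+4 = 21 ballots; Flux wins 21–6.
Cirrus vs Model W: 19 to 8, Cirrus.
Each design has at least one pairwise win (Echo beats Cirrus; Flux beats Echo; Cirrus beats Model W; Model W beats Echo) — no Condorcet loser.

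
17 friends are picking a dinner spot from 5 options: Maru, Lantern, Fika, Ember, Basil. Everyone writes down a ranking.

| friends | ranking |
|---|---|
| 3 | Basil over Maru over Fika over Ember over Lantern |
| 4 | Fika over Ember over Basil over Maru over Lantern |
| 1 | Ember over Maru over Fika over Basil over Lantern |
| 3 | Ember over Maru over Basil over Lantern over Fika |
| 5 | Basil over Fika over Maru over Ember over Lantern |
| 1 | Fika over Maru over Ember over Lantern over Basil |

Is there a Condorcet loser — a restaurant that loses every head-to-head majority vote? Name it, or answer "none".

Pairwise majorities:
Maru vs Lantern: 17 to 0, Maru.
Maru–Fika: Fika 10–7.
Maru vs Ember: 3+5+1 = 9 for Maru, 8 for Ember — Maru by 9–8.
Maru vs Basil: Maru preferred on 1+3+1 = 5 ballots; Basil wins 12–5.
Lantern–Fika: Fika 14–3.
Lantern–Ember: Ember 17–0.
Lantern vs Basil: Lantern is ranked higher on 1 ballot, Basil on 16. Basil wins 16–1.
Fika vs Ember: Fika wins 13–4.
Fika–Basil: Basil 11–6.
Ember vs Basil: Ember, 9–8.
Lantern loses to every other restaurant — it is the Condorcet loser.

Lantern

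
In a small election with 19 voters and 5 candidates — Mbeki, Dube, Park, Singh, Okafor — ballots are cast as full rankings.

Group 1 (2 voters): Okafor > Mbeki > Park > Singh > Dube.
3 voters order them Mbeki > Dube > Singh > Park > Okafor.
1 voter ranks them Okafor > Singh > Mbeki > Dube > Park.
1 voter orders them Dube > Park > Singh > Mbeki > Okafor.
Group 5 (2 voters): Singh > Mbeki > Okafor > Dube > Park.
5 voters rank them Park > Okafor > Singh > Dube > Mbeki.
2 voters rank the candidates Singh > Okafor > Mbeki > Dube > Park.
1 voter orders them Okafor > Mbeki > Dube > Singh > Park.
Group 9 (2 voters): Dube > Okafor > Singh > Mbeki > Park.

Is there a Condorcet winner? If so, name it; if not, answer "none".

Check each pair by majority over 19 ballots:
Mbeki vs Dube: 2+3+1+2+2+1 = 11 for Mbeki, 8 for Dube — Mbeki by 11–8.
Mbeki vs Park: 13 for Mbeki, 6 for Park — Mbeki by 13–6.
Mbeki vs Singh: 2+3+1 = 6 for Mbeki, 13 for Singh — Singh by 13–6.
Mbeki vs Okafor: 3+1+2 = 6 for Mbeki, 13 for Okafor — Okafor by 13–6.
Dube vs Park: Dube is ranked higher on 12 ballots, Park on 7. Dube wins 12–7.
Dube vs Singh: Dube preferred on 3+1+1+2 = 7 ballots; Singh wins 12–7.
Dube vs Okafor: Dube is ranked higher on 3+1+2 = 6 ballots, Okafor on 13. Okafor wins 13–6.
Park vs Singh: Park is ranked higher on 2+1+5 = 8 ballots, Singh on 11. Singh wins 11–8.
Park vs Okafor: 3+1+5 = 9 for Park, 10 for Okafor — Okafor by 10–9.
Singh vs Okafor: 3+1+2+2 = 8 for Singh, 11 for Okafor — Okafor by 11–8.
Okafor defeats every rival head-to-head and is the Condorcet winner.

Okafor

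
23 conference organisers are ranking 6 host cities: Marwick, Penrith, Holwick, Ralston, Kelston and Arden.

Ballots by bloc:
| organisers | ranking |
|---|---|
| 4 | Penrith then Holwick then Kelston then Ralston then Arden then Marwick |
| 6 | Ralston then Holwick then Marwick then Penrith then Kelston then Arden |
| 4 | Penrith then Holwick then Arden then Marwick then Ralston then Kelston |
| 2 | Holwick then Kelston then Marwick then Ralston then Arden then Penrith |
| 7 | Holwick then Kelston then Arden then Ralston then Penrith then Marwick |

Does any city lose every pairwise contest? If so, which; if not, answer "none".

Head-to-head results (23 organisers):
Marwick vs Penrith: Marwick preferred on 6+2 = 8 ballots; Penrith wins 15–8.
Marwick vs Holwick: 0 to 23, Holwick.
Marwick vs Ralston: Ralston wins 17–6.
Marwick vs Kelston: 6+4 = 10 for Marwick, 13 for Kelston — Kelston by 13–10.
Marwick vs Arden: 8 to 15, Arden.
Penrith vs Holwick: Holwick wins 15–8.
Penrith–Ralston: Ralston 15–8.
Penrith vs Kelston: Penrith preferred on 4+6+4 = 14 ballots; Penrith wins 14–9.
Penrith vs Arden: 14 to 9, Penrith.
Holwick vs Ralston: 17 to 6, Holwick.
Holwick vs Kelston: Holwick, 23–0.
Holwick vs Arden: Holwick, 23–0.
Ralston vs Kelston: Ralston preferred on 6+4 = 10 ballots; Kelston wins 13–10.
Ralston vs Arden: Ralston wins 12–11.
Kelston vs Arden: Kelston is ranked higher on 4+6+2+7 = 19 ballots, Arden on 4. Kelston wins 19–4.
Marwick is beaten in every head-to-head and is the Condorcet loser.

Marwick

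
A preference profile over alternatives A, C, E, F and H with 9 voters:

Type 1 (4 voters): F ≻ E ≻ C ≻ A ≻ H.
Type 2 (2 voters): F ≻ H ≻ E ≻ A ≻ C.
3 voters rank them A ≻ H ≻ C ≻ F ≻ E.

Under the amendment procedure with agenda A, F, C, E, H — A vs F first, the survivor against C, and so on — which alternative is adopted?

Round 1: A vs F — 3–6, F advances.
Round 2: F vs C — 6–3, F advances.
Round 3: F vs E — 9–0, F advances.
Round 4: F vs H — 6–3, F advances.
The agenda winner is F.

F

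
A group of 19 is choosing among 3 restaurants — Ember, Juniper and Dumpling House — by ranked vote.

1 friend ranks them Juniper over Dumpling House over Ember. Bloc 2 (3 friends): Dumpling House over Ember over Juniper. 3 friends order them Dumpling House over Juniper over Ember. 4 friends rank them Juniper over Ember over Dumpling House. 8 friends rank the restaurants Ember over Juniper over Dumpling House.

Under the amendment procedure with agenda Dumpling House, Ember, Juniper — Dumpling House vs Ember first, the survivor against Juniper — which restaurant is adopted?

Round 1: Dumpling House vs Ember — 7–12, Ember advances.
Round 2: Ember vs Juniper — 11–8, Ember advances.
The agenda winner is Ember.

Ember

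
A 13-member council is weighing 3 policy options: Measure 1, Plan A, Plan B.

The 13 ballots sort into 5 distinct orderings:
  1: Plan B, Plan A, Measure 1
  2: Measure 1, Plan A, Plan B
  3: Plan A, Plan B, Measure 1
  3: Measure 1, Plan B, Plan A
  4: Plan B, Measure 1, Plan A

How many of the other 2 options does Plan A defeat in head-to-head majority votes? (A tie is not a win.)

0

Plan A against each rival (13 council members):
Plan A vs Measure 1: Plan A is ranked higher on 1+3 = 4 ballots, Measure 1 on 9. Measure 1 wins 9–4.
Plan A vs Plan B: 2+3 = 5 for Plan A, 8 for Plan B — Plan B by 8–5.
Plan A beats no one; loses to Measure 1, Plan B — 0 pairwise wins.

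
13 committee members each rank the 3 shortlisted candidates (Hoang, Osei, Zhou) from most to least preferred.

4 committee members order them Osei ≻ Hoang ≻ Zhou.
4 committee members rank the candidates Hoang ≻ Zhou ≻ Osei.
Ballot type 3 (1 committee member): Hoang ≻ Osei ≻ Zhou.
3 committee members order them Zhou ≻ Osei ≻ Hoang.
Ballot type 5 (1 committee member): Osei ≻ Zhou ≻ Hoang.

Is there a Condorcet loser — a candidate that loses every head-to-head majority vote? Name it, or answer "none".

none

Head-to-head results (13 committee members):
Hoang vs Osei: Hoang preferred on 4+1 = 5 ballots; Osei wins 8–5.
Hoang vs Zhou: 9 to 4, Hoang.
Osei–Zhou: Zhou 7–6.
Every candidate wins at least one matchup (Hoang beats Zhou; Osei beats Hoang; Zhou beats Osei), so there is no Condorcet loser.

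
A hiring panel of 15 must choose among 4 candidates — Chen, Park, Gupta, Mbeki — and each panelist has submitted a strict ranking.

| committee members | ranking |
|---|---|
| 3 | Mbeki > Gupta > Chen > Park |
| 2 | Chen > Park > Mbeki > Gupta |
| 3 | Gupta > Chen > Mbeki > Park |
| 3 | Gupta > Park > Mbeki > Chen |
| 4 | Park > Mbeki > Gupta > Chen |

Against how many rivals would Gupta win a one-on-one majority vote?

2

Gupta against each rival (15 committee members):
Gupta–Chen: Gupta 13–2.
Gupta–Park: Gupta 9–6.
Gupta–Mbeki: Mbeki 9–6.
Gupta beats Chen, Park; loses to Mbeki — 2 pairwise wins.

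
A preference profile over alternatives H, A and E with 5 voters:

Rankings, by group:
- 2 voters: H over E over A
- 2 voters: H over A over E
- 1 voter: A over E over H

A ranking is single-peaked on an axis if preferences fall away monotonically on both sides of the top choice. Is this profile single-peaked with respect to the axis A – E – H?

Axis positions: A=1, E=2, H=3.
Group 1 (peak H at position 3): ranking walks positions 3-2-1, expanding outward from the peak — single-peaked.
Group 2: ranking walks positions 3-1-2; A is ranked above E even though E lies between A and the peak H on the axis — preferences dip and rise again. Not single-peaked.
Group 3 (peak A at position 1): ranking walks positions 1-2-3, expanding outward from the peak — single-peaked.
Group 2 violates single-peakedness, so the profile is not single-peaked on this axis.

no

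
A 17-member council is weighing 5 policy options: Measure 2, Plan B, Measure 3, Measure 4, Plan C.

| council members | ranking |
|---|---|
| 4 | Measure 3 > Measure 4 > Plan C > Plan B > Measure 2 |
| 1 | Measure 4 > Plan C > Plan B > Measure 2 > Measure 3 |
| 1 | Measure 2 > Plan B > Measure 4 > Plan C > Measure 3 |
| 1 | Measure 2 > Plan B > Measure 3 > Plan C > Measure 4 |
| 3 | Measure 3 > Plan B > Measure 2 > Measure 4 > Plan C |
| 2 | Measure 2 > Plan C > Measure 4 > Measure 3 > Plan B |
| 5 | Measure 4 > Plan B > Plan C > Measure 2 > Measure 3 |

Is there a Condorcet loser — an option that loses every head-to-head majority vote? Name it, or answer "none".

none

Pairwise majorities:
Measure 2 vs Plan B: 4 to 13, Plan B.
Measure 2 vs Measure 3: 10 to 7, Measure 2.
Measure 2 vs Measure 4: 7 to 10, Measure 4.
Measure 2–Plan C: Plan C 10–7.
Plan B vs Measure 3: Measure 3 wins 9–8.
Plan B vs Measure 4: 5 to 12, Measure 4.
Plan B vs Plan C: Plan B is ranked higher on 1+1+3+5 = 10 ballots, Plan C on 7. Plan B wins 10–7.
Measure 3 vs Measure 4: Measure 4, 9–8.
Measure 3 vs Plan C: 4+1+3 = 8 for Measure 3, 9 for Plan C — Plan C by 9–8.
Measure 4 vs Plan C: Measure 4 wins 14–3.
Every option wins at least one matchup (Measure 2 beats Measure 3; Plan B beats Measure 2; Measure 3 beats Plan B; Measure 4 beats Measure 2; Plan C beats Measure 2), so there is no Condorcet loser.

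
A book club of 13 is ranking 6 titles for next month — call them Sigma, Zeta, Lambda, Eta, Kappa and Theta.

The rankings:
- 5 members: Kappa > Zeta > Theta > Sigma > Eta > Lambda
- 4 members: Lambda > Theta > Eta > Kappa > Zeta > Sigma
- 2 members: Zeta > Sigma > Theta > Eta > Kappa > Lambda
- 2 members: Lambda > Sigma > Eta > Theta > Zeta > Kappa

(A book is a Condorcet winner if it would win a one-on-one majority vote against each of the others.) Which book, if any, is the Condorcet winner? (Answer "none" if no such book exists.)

none

Pairwise majorities:
Sigma vs Zeta: 2 for Sigma, 11 for Zeta — Zeta by 11–2.
Sigma vs Lambda: Sigma preferred on 5+2 = 7 ballots; Sigma wins 7–6.
Sigma–Eta: Sigma 9–4.
Sigma vs Kappa: Sigma preferred on 2+2 = 4 ballots; Kappa wins 9–4.
Sigma–Theta: Theta 9–4.
Zeta–Lambda: Zeta 7–6.
Zeta vs Eta: Zeta, 7–6.
Zeta vs Kappa: 2+2 = 4 for Zeta, 9 for Kappa — Kappa by 9–4.
Zeta vs Theta: Zeta wins 7–6.
Lambda vs Eta: 4+2 = 6 for Lambda, 7 for Eta — Eta by 7–6.
Lambda vs Kappa: Kappa, 7–6.
Lambda vs Theta: Theta, 7–6.
Eta vs Kappa: Eta, 8–5.
Eta vs Theta: 2 to 11, Theta.
Kappa vs Theta: 5 for Kappa, 8 for Theta — Theta by 8–5.
Every book loses at least once (Sigma loses to Zeta; Zeta loses to Kappa; Lambda loses to Sigma; Eta loses to Sigma; Kappa loses to Eta; Theta loses to Zeta). The majority relation contains the cycle Sigma > Eta > Kappa > Sigma, so there is no Condorcet winner.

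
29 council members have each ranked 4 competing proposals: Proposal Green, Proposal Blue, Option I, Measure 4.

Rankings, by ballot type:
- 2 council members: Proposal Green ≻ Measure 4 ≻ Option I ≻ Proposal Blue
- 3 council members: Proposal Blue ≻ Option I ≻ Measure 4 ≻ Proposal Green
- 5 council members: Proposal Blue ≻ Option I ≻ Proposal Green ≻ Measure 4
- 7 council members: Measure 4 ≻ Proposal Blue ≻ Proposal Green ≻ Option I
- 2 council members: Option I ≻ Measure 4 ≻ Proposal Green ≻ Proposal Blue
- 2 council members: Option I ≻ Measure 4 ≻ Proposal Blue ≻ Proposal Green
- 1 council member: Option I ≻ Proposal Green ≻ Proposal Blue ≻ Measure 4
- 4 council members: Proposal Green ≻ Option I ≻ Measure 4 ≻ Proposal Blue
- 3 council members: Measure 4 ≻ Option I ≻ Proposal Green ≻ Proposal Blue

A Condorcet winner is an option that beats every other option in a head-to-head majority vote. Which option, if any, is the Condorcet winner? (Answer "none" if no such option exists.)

Check each pair by majority over 29 ballots:
Proposal Green–Proposal Blue: Proposal Blue 17–12.
Proposal Green vs Option I: 13 to 16, Option I.
Proposal Green vs Measure 4: Measure 4, 17–12.
Proposal Blue vs Option I: Proposal Blue preferred on 3+5+7 = 15 ballots; Proposal Blue wins 15–14.
Proposal Blue vs Measure 4: 3+5+1 = 9 for Proposal Blue, 20 for Measure 4 — Measure 4 by 20–9.
Option I vs Measure 4: 3+5+2+2+1+4 = 17 for Option I, 12 for Measure 4 — Option I by 17–12.
No option is unbeaten: Proposal Green loses to Proposal Blue; Proposal Blue loses to Measure 4; Option I loses to Proposal Blue; Measure 4 loses to Option I. In particular Proposal Blue > Option I > Measure 4 > Proposal Blue is a majority cycle — no Condorcet winner exists.

none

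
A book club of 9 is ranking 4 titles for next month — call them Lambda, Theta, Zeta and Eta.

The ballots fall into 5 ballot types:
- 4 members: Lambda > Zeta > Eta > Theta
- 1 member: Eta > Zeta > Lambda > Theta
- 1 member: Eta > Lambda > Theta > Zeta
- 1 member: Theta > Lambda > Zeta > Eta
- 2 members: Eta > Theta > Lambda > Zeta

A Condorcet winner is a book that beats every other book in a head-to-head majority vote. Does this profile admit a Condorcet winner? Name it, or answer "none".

Lambda

Head-to-head results (9 members):
Lambda–Theta: Lambda 6–3.
Lambda vs Zeta: Lambda preferred on 4+1+1+2 = 8 ballots; Lambda wins 8–1.
Lambda vs Eta: 4+1 = 5 for Lambda, 4 for Eta — Lambda by 5–4.
Theta–Zeta: Zeta 5–4.
Theta vs Eta: Theta preferred on 1 ballot; Eta wins 8–1.
Zeta–Eta: Zeta 5–4.
Only Lambda has no losses; Lambda is the Condorcet winner.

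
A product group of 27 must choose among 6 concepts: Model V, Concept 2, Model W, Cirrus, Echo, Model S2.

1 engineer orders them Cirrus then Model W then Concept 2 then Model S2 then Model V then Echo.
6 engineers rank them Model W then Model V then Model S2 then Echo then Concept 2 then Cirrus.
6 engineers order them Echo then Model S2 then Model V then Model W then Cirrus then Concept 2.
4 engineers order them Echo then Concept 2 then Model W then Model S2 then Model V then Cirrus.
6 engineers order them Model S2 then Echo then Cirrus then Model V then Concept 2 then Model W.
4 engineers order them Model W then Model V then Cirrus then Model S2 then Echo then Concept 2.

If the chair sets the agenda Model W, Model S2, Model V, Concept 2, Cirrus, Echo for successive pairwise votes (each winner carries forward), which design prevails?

Echo

Round 1: Model W vs Model S2 — 15–12, Model W advances.
Round 2: Model W vs Model V — 15–12, Model W advances.
Round 3: Model W vs Concept 2 — 17–10, Model W advances.
Round 4: Model W vs Cirrus — 20–7, Model W advances.
Round 5: Model W vs Echo — 11–16, Echo advances.
The agenda winner is Echo.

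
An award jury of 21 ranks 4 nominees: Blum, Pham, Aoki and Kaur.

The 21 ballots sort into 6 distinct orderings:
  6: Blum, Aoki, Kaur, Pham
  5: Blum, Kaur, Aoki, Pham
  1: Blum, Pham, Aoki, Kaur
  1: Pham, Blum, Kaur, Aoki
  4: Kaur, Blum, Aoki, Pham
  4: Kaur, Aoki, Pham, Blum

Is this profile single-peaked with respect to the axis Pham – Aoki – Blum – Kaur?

no

Axis positions: Pham=1, Aoki=2, Blum=3, Kaur=4.
Bloc 1 (peak Blum at position 3): ranking walks positions 3-2-4-1, expanding outward from the peak — single-peaked.
Bloc 2 (peak Blum at position 3): ranking walks positions 3-4-2-1, expanding outward from the peak — single-peaked.
Bloc 3: ranking walks positions 3-1-2-4; Pham is ranked above Aoki even though Aoki lies between Pham and the peak Blum on the axis — preferences dip and rise again. Not single-peaked.
Bloc 4: ranking walks positions 1-3-4-2; Blum is ranked above Aoki even though Aoki lies between Blum and the peak Pham on the axis — preferences dip and rise again. Not single-peaked.
Bloc 5 (peak Kaur at position 4): ranking walks positions 4-3-2-1, expanding outward from the peak — single-peaked.
Bloc 6: ranking walks positions 4-2-1-3; Aoki is ranked above Blum even though Blum lies between Aoki and the peak Kaur on the axis — preferences dip and rise again. Not single-peaked.
Bloc 3 violates single-peakedness, so the profile is not single-peaked on this axis.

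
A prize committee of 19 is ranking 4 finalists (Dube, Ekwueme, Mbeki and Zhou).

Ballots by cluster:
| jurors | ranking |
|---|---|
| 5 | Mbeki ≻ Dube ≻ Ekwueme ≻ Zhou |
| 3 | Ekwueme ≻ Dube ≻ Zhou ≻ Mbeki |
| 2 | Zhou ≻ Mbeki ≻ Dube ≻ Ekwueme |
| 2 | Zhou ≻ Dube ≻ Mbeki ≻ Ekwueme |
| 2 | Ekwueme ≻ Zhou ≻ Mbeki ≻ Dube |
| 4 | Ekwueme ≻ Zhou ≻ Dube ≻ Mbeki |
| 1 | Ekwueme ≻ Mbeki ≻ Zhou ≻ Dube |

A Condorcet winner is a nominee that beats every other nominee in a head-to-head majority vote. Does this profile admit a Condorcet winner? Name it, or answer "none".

Check each pair by majority over 19 ballots:
Dube vs Ekwueme: 9 to 10, Ekwueme.
Dube vs Mbeki: 9 to 10, Mbeki.
Dube vs Zhou: Dube is ranked higher on 5+3 = 8 ballots, Zhou on 11. Zhou wins 11–8.
Ekwueme vs Mbeki: 3+2+4+1 = 10 for Ekwueme, 9 for Mbeki — Ekwueme by 10–9.
Ekwueme vs Zhou: Ekwueme is ranked higher on 5+3+2+4+1 = 15 ballots, Zhou on 4. Ekwueme wins 15–4.
Mbeki vs Zhou: Mbeki preferred on 5+1 = 6 ballots; Zhou wins 13–6.
Ekwueme beats each of Dube, Mbeki, Zhou — Ekwueme is the Condorcet winner.

Ekwueme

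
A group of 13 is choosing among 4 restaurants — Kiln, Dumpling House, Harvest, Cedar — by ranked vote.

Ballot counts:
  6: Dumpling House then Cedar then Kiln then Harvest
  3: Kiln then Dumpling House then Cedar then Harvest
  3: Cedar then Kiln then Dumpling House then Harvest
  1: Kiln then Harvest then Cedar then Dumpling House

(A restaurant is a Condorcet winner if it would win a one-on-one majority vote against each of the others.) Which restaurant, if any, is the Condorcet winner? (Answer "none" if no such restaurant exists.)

Pairwise majorities:
Kiln vs Dumpling House: Kiln preferred on 3+3+1 = 7 ballots; Kiln wins 7–6.
Kiln vs Harvest: 13 to 0, Kiln.
Kiln vs Cedar: 4 to 9, Cedar.
Dumpling House vs Harvest: 6+3+3 = 12 for Dumpling House, 1 for Harvest — Dumpling House by 12–1.
Dumpling House vs Cedar: 6+3 = 9 for Dumpling House, 4 for Cedar — Dumpling House by 9–4.
Harvest vs Cedar: 1 for Harvest, 12 for Cedar — Cedar by 12–1.
No restaurant is unbeaten: Kiln loses to Cedar; Dumpling House loses to Kiln; Harvest loses to Kiln; Cedar loses to Dumpling House. In particular Kiln > Dumpling House > Cedar > Kiln is a majority cycle — no Condorcet winner exists.

none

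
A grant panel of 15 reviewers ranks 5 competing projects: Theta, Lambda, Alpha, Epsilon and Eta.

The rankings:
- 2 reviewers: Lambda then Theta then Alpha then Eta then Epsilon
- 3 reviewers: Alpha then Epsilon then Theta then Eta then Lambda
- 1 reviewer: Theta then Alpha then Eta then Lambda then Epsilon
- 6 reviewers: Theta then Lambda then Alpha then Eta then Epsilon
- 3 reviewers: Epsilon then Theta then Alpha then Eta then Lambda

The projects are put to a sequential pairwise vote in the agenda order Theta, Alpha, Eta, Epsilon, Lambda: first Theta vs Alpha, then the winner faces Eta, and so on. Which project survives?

Theta

Round 1: Theta vs Alpha — 12–3, Theta advances.
Round 2: Theta vs Eta — 15–0, Theta advances.
Round 3: Theta vs Epsilon — 9–6, Theta advances.
Round 4: Theta vs Lambda — 13–2, Theta advances.
Theta survives the agenda.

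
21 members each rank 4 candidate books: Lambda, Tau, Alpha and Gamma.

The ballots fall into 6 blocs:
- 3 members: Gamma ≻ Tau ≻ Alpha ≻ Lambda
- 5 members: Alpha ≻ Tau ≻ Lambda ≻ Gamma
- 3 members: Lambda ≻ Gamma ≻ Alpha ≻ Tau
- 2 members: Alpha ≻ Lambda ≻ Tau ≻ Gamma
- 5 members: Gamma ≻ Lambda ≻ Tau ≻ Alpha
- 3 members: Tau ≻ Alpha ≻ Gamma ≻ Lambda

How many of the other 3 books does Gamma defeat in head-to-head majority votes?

Gamma against each rival (21 members):
Gamma–Lambda: Gamma 11–10.
Gamma vs Tau: 11 to 10, Gamma.
Gamma vs Alpha: Gamma wins 11–10.
Gamma beats Lambda, Tau, Alpha — 3 pairwise wins.

3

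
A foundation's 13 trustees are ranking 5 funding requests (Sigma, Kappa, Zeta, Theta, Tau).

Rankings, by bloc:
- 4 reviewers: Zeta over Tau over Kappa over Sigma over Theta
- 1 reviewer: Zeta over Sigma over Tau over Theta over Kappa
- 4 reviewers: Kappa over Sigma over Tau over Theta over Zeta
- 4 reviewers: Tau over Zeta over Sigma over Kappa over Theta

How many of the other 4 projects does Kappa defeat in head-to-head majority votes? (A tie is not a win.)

2

Kappa against each rival (13 reviewers):
Kappa vs Sigma: Kappa is ranked higher on 4+4 = 8 ballots, Sigma on 5. Kappa wins 8–5.
Kappa–Zeta: Zeta 9–4.
Kappa vs Theta: Kappa preferred on 4+4+4 = 12 ballots; Kappa wins 12–1.
Kappa vs Tau: 4 to 9, Tau.
Kappa beats Sigma, Theta; loses to Zeta, Tau — 2 pairwise wins.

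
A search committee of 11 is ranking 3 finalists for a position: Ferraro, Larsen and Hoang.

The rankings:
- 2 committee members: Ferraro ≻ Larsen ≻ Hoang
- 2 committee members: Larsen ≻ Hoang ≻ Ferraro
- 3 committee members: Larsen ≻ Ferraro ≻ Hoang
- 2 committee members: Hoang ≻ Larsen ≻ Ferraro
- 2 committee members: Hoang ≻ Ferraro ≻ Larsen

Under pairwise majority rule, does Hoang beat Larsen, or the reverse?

Ballots ranking Hoang above Larsen: 2 + 2 = 4.
Ballots ranking Larsen above Hoang: 11 − 4 = 7.
Larsen wins the head-to-head 7–4.

Larsen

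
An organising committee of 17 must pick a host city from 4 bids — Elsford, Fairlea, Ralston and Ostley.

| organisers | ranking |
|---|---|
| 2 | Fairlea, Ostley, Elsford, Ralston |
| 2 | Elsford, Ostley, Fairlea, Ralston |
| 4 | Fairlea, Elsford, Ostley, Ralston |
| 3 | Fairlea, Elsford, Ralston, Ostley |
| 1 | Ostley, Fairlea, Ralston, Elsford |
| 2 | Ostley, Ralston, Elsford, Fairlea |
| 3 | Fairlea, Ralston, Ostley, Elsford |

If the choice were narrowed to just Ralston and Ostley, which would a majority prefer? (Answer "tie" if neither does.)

Ballots ranking Ralston above Ostley: 3 + 3 = 6.
Ballots ranking Ostley above Ralston: 17 − 6 = 11.
Ostley wins the head-to-head 11–6.

Ostley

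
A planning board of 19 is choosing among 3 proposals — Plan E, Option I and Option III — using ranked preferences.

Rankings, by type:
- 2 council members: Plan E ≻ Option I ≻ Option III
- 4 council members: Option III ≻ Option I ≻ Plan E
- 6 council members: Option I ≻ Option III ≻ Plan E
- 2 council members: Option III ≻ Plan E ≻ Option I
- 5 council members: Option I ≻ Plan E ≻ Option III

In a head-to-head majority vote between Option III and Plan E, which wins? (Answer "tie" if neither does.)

Ballots ranking Option III above Plan E: 4 + 6 + 2 = 12.
Ballots ranking Plan E above Option III: 19 − 12 = 7.
Option III wins the head-to-head 12–7.

Option III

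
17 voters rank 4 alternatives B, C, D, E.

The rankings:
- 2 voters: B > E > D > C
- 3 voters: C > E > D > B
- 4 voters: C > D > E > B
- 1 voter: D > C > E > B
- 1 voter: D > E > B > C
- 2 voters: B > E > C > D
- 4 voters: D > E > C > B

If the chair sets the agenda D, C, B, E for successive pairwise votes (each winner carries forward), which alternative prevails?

E

Round 1: D vs C — 8–9, C advances.
Round 2: C vs B — 12–5, C advances.
Round 3: C vs E — 8–9, E advances.
The agenda winner is E.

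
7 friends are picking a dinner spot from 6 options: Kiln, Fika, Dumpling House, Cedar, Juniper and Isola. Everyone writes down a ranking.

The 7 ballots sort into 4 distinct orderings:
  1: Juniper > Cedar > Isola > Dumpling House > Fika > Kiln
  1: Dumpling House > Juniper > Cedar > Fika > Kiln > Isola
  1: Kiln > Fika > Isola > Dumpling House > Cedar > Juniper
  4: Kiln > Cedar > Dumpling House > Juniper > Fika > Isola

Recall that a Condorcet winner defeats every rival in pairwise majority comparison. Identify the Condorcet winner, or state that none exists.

Pairwise majorities:
Kiln vs Fika: 5 to 2, Kiln.
Kiln vs Dumpling House: 5 to 2, Kiln.
Kiln vs Cedar: 5 to 2, Kiln.
Kiln vs Juniper: Kiln preferred on 1+4 = 5 ballots; Kiln wins 5–2.
Kiln vs Isola: 6 to 1, Kiln.
Fika vs Dumpling House: Fika is ranked higher on 1 ballot, Dumpling House on 6. Dumpling House wins 6–1.
Fika vs Cedar: 1 for Fika, 6 for Cedar — Cedar by 6–1.
Fika vs Juniper: Fika preferred on 1 ballot; Juniper wins 6–1.
Fika vs Isola: Fika preferred on 1+1+4 = 6 ballots; Fika wins 6–1.
Dumpling House vs Cedar: 2 to 5, Cedar.
Dumpling House vs Juniper: Dumpling House preferred on 1+1+4 = 6 ballots; Dumpling House wins 6–1.
Dumpling House vs Isola: Dumpling House preferred on 1+4 = 5 ballots; Dumpling House wins 5–2.
Cedar vs Juniper: 5 to 2, Cedar.
Cedar vs Isola: Cedar is ranked higher on 1+1+4 = 6 ballots, Isola on 1. Cedar wins 6–1.
Juniper vs Isola: Juniper preferred on 1+1+4 = 6 ballots; Juniper wins 6–1.
Kiln beats each of Fika, Dumpling House, Cedar, Juniper, Isola — Kiln is the Condorcet winner.

Kiln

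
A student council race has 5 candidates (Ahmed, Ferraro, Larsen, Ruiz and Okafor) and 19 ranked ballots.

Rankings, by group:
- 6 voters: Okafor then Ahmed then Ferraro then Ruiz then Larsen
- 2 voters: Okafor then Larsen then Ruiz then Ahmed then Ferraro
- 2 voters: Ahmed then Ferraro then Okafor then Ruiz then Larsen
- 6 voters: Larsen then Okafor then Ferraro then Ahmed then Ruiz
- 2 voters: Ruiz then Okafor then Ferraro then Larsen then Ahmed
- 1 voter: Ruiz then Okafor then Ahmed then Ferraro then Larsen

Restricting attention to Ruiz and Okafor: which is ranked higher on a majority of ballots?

Okafor

Ballots ranking Ruiz above Okafor: 2 + 1 = 3.
Ballots ranking Okafor above Ruiz: 19 − 3 = 16.
Okafor wins the head-to-head 16–3.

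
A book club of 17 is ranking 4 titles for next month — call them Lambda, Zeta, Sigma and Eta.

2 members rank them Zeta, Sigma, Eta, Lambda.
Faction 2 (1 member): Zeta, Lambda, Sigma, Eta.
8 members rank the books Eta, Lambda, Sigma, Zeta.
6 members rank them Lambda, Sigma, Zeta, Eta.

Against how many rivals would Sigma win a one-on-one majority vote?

2

Sigma against each rival (17 members):
Sigma–Lambda: Lambda 15–2.
Sigma vs Zeta: Sigma preferred on 8+6 = 14 ballots; Sigma wins 14–3.
Sigma vs Eta: Sigma, 9–8.
Sigma beats Zeta, Eta; loses to Lambda — 2 pairwise wins.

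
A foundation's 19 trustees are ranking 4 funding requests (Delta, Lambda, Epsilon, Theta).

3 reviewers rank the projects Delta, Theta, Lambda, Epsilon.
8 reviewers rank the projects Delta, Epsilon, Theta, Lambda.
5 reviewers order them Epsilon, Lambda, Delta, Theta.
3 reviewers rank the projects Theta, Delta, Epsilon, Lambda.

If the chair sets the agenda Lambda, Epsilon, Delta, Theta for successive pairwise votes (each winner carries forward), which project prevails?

Round 1: Lambda vs Epsilon — 3–16, Epsilon advances.
Round 2: Epsilon vs Delta — 5–14, Delta advances.
Round 3: Delta vs Theta — 16–3, Delta advances.
The agenda winner is Delta.

Delta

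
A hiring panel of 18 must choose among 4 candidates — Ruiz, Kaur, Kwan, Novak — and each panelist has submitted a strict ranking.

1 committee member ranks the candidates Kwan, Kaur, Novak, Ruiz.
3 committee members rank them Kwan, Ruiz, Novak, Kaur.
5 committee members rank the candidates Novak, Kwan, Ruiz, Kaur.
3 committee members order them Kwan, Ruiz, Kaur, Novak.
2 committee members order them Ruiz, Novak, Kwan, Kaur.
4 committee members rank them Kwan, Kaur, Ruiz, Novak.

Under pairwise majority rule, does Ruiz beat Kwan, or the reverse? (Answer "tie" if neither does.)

Kwan

Ballots ranking Ruiz above Kwan: 2.
Ballots ranking Kwan above Ruiz: 18 − 2 = 16.
Kwan wins the head-to-head 16–2.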